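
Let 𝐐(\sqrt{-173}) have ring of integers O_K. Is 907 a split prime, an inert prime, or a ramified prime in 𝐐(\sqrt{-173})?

907 splits in O_K

Since -173 ≢ 1 mod 4, the ring of integers is ℤ[√-173] with discriminant 4·(-173) = -692.
Since gcd(907, -692) = 1 the prime 907 does not ramify.
Euler's criterion: (-173)^453 mod 907 = 1. Thus (-173|907) = 1.
Legendre symbol 1 ⇒ 907 is split.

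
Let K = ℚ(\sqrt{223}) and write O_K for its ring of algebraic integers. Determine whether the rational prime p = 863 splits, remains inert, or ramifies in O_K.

p splits

d = 223 ≡ 3 (mod 4), so O_K = ℤ[√223] and disc(K) = 4d = 892.
disc(K) = 892 is not divisible by 863; 863 is unramified.
Euler's criterion: 223^431 mod 863 = 1. Thus (223|863) = 1.
Legendre symbol 1 ⇒ 863 is split.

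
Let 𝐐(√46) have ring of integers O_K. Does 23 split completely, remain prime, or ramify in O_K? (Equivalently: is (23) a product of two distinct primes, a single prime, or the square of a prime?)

p ramifies

46 mod 4 = 2, hence disc K = 4·46 = 184 and O_K = ℤ[√46].
23 divides disc(K) = 184, so 23 ramifies.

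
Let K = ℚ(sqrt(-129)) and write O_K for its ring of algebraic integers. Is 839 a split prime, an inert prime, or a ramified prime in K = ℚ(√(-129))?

Since -129 ≢ 1 mod 4, the ring of integers is ℤ[√-129] with discriminant 4·(-129) = -516.
839 ∤ -516, so 839 is unramified.
Euler's criterion: (-129)^419 mod 839 = 838. Thus (-129|839) = -1.
d is a non-residue mod p, hence 839 remains inert in O_K.

remains prime (inert)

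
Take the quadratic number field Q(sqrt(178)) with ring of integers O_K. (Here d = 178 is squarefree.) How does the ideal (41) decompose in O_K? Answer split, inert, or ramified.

178 mod 4 = 2, hence disc K = 4·178 = 712 and O_K = ℤ[√178].
41 ∤ 712, so 41 is unramified.
Euler's criterion: 178^20 mod 41 = 40. Thus (178|41) = -1.
d is a non-residue mod p, hence 41 remains inert in O_K.

p is inert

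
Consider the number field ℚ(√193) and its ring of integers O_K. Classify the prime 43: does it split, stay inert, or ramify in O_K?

43 splits in O_K

193 mod 4 = 1, hence disc K = 193 and O_K = ℤ[(1+√193)/2].
Since gcd(43, 193) = 1 the prime 43 does not ramify.
(193/43) = 21^21 mod 43 = 1, giving Legendre symbol 1.
d is a quadratic residue mod p, hence 43 splits in O_K.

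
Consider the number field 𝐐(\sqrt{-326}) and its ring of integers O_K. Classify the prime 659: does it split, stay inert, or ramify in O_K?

d = -326 ≡ 2 (mod 4), so O_K = ℤ[√-326] and disc(K) = 4d = -1304.
Since gcd(659, -1304) = 1 the prime 659 does not ramify.
Euler's criterion: (-326)^329 mod 659 = 1. Thus (-326|659) = 1.
Legendre symbol 1 ⇒ 659 is split.

split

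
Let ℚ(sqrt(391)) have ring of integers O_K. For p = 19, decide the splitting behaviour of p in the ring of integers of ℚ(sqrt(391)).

d = 391 ≡ 3 (mod 4), so O_K = ℤ[√391] and disc(K) = 4d = 1564.
19 ∤ 1564, so 19 is unramified.
Legendre symbol by Euler's criterion: (391/19) ≡ 391^9 ≡ 1 (mod 19), i.e. (391/19) = 1.
d is a quadratic residue mod p, hence 19 splits in O_K.

splits completely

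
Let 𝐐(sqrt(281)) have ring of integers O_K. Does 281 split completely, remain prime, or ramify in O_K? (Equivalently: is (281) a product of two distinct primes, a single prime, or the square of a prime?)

281 mod 4 = 1, hence disc K = 281 and O_K = ℤ[(1+√281)/2].
281 divides disc(K) = 281, so 281 ramifies.

ramifies in O_K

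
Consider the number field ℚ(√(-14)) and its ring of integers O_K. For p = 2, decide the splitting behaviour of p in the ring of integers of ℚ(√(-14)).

d = -14 ≡ 2 (mod 4), so O_K = ℤ[√-14] and disc(K) = 4d = -56.
disc(K) = -56 = 2·(-28), so p = 2 is ramified.

ramified — (2) = 𝔭²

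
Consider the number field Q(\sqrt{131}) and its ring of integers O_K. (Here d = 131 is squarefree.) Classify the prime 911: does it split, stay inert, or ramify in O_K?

d = 131 ≡ 3 (mod 4), so O_K = ℤ[√131] and disc(K) = 4d = 524.
Since gcd(911, 524) = 1 the prime 911 does not ramify.
Legendre symbol by Euler's criterion: (131/911) ≡ 131^455 ≡ 910 (mod 911), i.e. (131/911) = -1.
(131/911) = -1, so 911 is inert.

911 remains inert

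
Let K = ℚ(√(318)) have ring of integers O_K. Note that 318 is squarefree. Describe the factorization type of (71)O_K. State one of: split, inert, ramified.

Since 318 ≢ 1 mod 4, the ring of integers is ℤ[√318] with discriminant 4·318 = 1272.
Since gcd(71, 1272) = 1 the prime 71 does not ramify.
(318/71) = 34^35 mod 71 = 70, giving Legendre symbol -1.
d is a non-residue mod p, hence 71 remains inert in O_K.

inert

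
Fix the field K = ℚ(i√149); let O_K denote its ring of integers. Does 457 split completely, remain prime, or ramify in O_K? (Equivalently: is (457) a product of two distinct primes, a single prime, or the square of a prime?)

inert — (457) stays prime in O_K

d = -149 ≡ 3 (mod 4), so O_K = ℤ[√-149] and disc(K) = 4d = -596.
disc(K) = -596 is not divisible by 457; 457 is unramified.
Compute (-149/457) via Euler: 308^((457-1)/2) mod 457 = 456, so (-149/457) = -1.
d is a non-residue mod p, hence 457 remains inert in O_K.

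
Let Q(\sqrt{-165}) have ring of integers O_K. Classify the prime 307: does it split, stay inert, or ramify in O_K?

remains prime (inert)

Since -165 ≢ 1 mod 4, the ring of integers is ℤ[√-165] with discriminant 4·(-165) = -660.
307 ∤ -660, so 307 is unramified.
Compute (-165/307) via Euler: 142^((307-1)/2) mod 307 = 306, so (-165/307) = -1.
(-165/307) = -1, so 307 is inert.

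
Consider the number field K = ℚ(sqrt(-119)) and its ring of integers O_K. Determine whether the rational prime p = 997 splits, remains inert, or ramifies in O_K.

Since -119 ≡ 1 mod 4, the ring of integers is ℤ[(1+√-119)/2] with discriminant -119.
disc(K) = -119 is not divisible by 997; 997 is unramified.
Compute (-119/997) via Euler: 878^((997-1)/2) mod 997 = 1, so (-119/997) = 1.
Legendre symbol 1 ⇒ 997 is split.

p splits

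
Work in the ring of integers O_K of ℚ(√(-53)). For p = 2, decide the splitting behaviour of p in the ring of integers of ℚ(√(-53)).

ramifies in O_K

d = -53 ≡ 3 (mod 4), so O_K = ℤ[√-53] and disc(K) = 4d = -212.
2 divides disc(K) = -212, so 2 ramifies.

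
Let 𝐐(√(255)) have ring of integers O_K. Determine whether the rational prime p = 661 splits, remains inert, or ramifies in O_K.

255 mod 4 = 3, hence disc K = 4·255 = 1020 and O_K = ℤ[√255].
661 ∤ 1020, so 661 is unramified.
Legendre symbol by Euler's criterion: (255/661) ≡ 255^330 ≡ 1 (mod 661), i.e. (255/661) = 1.
(255/661) = 1, so 661 splits.

split — (661) = 𝔭₁𝔭₂ with 𝔭₁ ≠ 𝔭₂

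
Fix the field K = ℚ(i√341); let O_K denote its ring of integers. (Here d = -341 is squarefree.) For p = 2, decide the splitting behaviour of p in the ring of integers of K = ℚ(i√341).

-341 mod 4 = 3, hence disc K = 4·(-341) = -1364 and O_K = ℤ[√-341].
disc(K) = -1364 = 2·(-682), so p = 2 is ramified.

ramified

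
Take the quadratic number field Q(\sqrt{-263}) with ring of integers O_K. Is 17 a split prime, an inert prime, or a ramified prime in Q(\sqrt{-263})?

Since -263 ≡ 1 mod 4, the ring of integers is ℤ[(1+√-263)/2] with discriminant -263.
disc(K) = -263 is not divisible by 17; 17 is unramified.
(-263/17) = 9^8 mod 17 = 1, giving Legendre symbol 1.
(-263/17) = 1, so 17 splits.

split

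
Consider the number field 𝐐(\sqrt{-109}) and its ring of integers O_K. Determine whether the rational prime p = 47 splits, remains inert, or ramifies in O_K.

d = -109 ≡ 3 (mod 4), so O_K = ℤ[√-109] and disc(K) = 4d = -436.
47 ∤ -436, so 47 is unramified.
(-109/47) = 32^23 mod 47 = 1, giving Legendre symbol 1.
Legendre symbol 1 ⇒ 47 is split.

splits completely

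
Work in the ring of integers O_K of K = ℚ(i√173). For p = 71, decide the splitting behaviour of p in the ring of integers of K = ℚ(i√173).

d = -173 ≡ 3 (mod 4), so O_K = ℤ[√-173] and disc(K) = 4d = -692.
Since gcd(71, -692) = 1 the prime 71 does not ramify.
(-173/71) = 40^35 mod 71 = 1, giving Legendre symbol 1.
Legendre symbol 1 ⇒ 71 is split.

split — (71) = 𝔭₁𝔭₂ with 𝔭₁ ≠ 𝔭₂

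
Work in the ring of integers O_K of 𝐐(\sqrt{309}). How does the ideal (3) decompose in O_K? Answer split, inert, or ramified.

p ramifies

d = 309 ≡ 1 (mod 4), so O_K = ℤ[(1+√309)/2] and disc(K) = d = 309.
disc(K) = 309 = 3·103, so p = 3 is ramified.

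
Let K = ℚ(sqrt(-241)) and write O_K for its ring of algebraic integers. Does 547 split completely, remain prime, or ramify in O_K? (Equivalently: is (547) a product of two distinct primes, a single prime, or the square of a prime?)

d = -241 ≡ 3 (mod 4), so O_K = ℤ[√-241] and disc(K) = 4d = -964.
disc(K) = -964 is not divisible by 547; 547 is unramified.
(-241/547) = 306^273 mod 547 = 1, giving Legendre symbol 1.
(-241/547) = 1, so 547 splits.

split — (547) = 𝔭₁𝔭₂ with 𝔭₁ ≠ 𝔭₂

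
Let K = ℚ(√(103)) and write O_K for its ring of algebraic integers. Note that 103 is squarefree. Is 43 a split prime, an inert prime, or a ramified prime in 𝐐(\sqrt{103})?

p splits

103 mod 4 = 3, hence disc K = 4·103 = 412 and O_K = ℤ[√103].
disc(K) = 412 is not divisible by 43; 43 is unramified.
(103/43) = 17^21 mod 43 = 1, giving Legendre symbol 1.
d is a quadratic residue mod p, hence 43 splits in O_K.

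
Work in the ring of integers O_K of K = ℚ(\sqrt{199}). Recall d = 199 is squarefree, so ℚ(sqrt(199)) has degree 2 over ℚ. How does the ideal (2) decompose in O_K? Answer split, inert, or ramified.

d = 199 ≡ 3 (mod 4), so O_K = ℤ[√199] and disc(K) = 4d = 796.
Ramification test: 2 | 796. The prime 2 ramifies in K.

ramified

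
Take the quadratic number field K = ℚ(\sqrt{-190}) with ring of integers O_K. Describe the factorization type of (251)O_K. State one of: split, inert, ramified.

-190 mod 4 = 2, hence disc K = 4·(-190) = -760 and O_K = ℤ[√-190].
251 ∤ -760, so 251 is unramified.
(-190/251) = 61^125 mod 251 = 250, giving Legendre symbol -1.
Legendre symbol -1 ⇒ 251 is inert.

inert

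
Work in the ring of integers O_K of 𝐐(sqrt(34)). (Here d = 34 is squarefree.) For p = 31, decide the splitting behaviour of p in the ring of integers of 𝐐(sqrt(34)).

inert — (31) stays prime in O_K

Since 34 ≢ 1 mod 4, the ring of integers is ℤ[√34] with discriminant 4·34 = 136.
disc(K) = 136 is not divisible by 31; 31 is unramified.
Compute (34/31) via Euler: 3^((31-1)/2) mod 31 = 30, so (34/31) = -1.
(34/31) = -1, so 31 is inert.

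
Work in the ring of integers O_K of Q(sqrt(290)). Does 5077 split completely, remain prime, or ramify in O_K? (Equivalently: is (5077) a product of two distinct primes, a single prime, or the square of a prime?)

Since 290 ≢ 1 mod 4, the ring of integers is ℤ[√290] with discriminant 4·290 = 1160.
5077 ∤ 1160, so 5077 is unramified.
Euler's criterion: 290^2538 mod 5077 = 5076. Thus (290|5077) = -1.
(290/5077) = -1, so 5077 is inert.

5077 remains inert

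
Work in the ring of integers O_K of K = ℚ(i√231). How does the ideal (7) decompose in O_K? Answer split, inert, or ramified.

Since -231 ≡ 1 mod 4, the ring of integers is ℤ[(1+√-231)/2] with discriminant -231.
Ramification test: 7 | -231. The prime 7 ramifies in K.

ramified — (7) = 𝔭²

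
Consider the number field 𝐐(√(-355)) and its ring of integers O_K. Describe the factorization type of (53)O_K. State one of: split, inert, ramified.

-355 mod 4 = 1, hence disc K = -355 and O_K = ℤ[(1+√-355)/2].
Since gcd(53, -355) = 1 the prime 53 does not ramify.
Legendre symbol by Euler's criterion: (-355/53) ≡ (-355)^26 ≡ 1 (mod 53), i.e. (-355/53) = 1.
Legendre symbol 1 ⇒ 53 is split.

53 splits in O_K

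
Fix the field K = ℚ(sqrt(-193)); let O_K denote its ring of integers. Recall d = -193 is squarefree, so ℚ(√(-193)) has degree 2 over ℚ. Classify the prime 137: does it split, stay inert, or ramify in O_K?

splits completely

d = -193 ≡ 3 (mod 4), so O_K = ℤ[√-193] and disc(K) = 4d = -772.
137 ∤ -772, so 137 is unramified.
Compute (-193/137) via Euler: 81^((137-1)/2) mod 137 = 1, so (-193/137) = 1.
(-193/137) = 1, so 137 splits.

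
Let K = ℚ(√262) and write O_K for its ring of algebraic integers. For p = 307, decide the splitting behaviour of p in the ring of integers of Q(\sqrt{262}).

d = 262 ≡ 2 (mod 4), so O_K = ℤ[√262] and disc(K) = 4d = 1048.
307 ∤ 1048, so 307 is unramified.
(262/307) = 262^153 mod 307 = 1, giving Legendre symbol 1.
Legendre symbol 1 ⇒ 307 is split.

splits completely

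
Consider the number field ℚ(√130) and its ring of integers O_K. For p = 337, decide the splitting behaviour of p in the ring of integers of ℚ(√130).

Since 130 ≢ 1 mod 4, the ring of integers is ℤ[√130] with discriminant 4·130 = 520.
disc(K) = 520 is not divisible by 337; 337 is unramified.
Compute (130/337) via Euler: 130^((337-1)/2) mod 337 = 336, so (130/337) = -1.
Legendre symbol -1 ⇒ 337 is inert.

inert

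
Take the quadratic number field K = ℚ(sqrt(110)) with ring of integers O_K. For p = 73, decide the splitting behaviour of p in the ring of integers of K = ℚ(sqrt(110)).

d = 110 ≡ 2 (mod 4), so O_K = ℤ[√110] and disc(K) = 4d = 440.
Since gcd(73, 440) = 1 the prime 73 does not ramify.
Compute (110/73) via Euler: 37^((73-1)/2) mod 73 = 1, so (110/73) = 1.
Legendre symbol 1 ⇒ 73 is split.

73 splits in O_K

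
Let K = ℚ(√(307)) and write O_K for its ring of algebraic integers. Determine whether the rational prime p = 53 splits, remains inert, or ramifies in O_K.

split — (53) = 𝔭₁𝔭₂ with 𝔭₁ ≠ 𝔭₂

307 mod 4 = 3, hence disc K = 4·307 = 1228 and O_K = ℤ[√307].
53 ∤ 1228, so 53 is unramified.
Legendre symbol by Euler's criterion: (307/53) ≡ 307^26 ≡ 1 (mod 53), i.e. (307/53) = 1.
Legendre symbol 1 ⇒ 53 is split.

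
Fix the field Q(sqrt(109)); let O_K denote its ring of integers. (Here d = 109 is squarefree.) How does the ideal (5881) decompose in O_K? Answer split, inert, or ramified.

p splits

Since 109 ≡ 1 mod 4, the ring of integers is ℤ[(1+√109)/2] with discriminant 109.
5881 ∤ 109, so 5881 is unramified.
Legendre symbol by Euler's criterion: (109/5881) ≡ 109^2940 ≡ 1 (mod 5881), i.e. (109/5881) = 1.
Legendre symbol 1 ⇒ 5881 is split.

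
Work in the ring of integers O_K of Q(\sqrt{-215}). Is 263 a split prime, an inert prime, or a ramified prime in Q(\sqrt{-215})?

Since -215 ≡ 1 mod 4, the ring of integers is ℤ[(1+√-215)/2] with discriminant -215.
Since gcd(263, -215) = 1 the prime 263 does not ramify.
Compute (-215/263) via Euler: 48^((263-1)/2) mod 263 = 1, so (-215/263) = 1.
d is a quadratic residue mod p, hence 263 splits in O_K.

split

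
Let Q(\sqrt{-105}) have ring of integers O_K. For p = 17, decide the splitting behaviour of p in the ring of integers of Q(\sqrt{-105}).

-105 mod 4 = 3, hence disc K = 4·(-105) = -420 and O_K = ℤ[√-105].
disc(K) = -420 is not divisible by 17; 17 is unramified.
Legendre symbol by Euler's criterion: (-105/17) ≡ (-105)^8 ≡ 16 (mod 17), i.e. (-105/17) = -1.
d is a non-residue mod p, hence 17 remains inert in O_K.

17 remains inert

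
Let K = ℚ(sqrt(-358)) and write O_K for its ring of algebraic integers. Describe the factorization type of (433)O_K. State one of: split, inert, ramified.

splits completely

d = -358 ≡ 2 (mod 4), so O_K = ℤ[√-358] and disc(K) = 4d = -1432.
disc(K) = -1432 is not divisible by 433; 433 is unramified.
(-358/433) = 75^216 mod 433 = 1, giving Legendre symbol 1.
(-358/433) = 1, so 433 splits.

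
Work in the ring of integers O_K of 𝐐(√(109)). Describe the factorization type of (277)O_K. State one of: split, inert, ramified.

Since 109 ≡ 1 mod 4, the ring of integers is ℤ[(1+√109)/2] with discriminant 109.
277 ∤ 109, so 277 is unramified.
(109/277) = 109^138 mod 277 = 276, giving Legendre symbol -1.
Legendre symbol -1 ⇒ 277 is inert.

p is inert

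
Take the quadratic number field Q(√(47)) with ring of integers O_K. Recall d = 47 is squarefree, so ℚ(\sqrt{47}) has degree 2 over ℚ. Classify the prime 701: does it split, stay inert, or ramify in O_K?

Since 47 ≢ 1 mod 4, the ring of integers is ℤ[√47] with discriminant 4·47 = 188.
701 ∤ 188, so 701 is unramified.
Euler's criterion: 47^350 mod 701 = 700. Thus (47|701) = -1.
(47/701) = -1, so 701 is inert.

701 remains inert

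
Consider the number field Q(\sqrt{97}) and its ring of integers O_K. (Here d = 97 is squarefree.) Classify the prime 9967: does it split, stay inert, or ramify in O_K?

p splits

d = 97 ≡ 1 (mod 4), so O_K = ℤ[(1+√97)/2] and disc(K) = d = 97.
disc(K) = 97 is not divisible by 9967; 9967 is unramified.
Euler's criterion: 97^4983 mod 9967 = 1. Thus (97|9967) = 1.
(97/9967) = 1, so 9967 splits.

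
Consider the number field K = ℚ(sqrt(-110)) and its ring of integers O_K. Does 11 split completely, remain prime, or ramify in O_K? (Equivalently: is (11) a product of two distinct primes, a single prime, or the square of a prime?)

Since -110 ≢ 1 mod 4, the ring of integers is ℤ[√-110] with discriminant 4·(-110) = -440.
disc(K) = -440 = 11·(-40), so p = 11 is ramified.

ramifies in O_K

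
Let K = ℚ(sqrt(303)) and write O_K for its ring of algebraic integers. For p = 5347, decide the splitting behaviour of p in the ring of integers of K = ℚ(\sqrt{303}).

d = 303 ≡ 3 (mod 4), so O_K = ℤ[√303] and disc(K) = 4d = 1212.
5347 ∤ 1212, so 5347 is unramified.
Euler's criterion: 303^2673 mod 5347 = 5346. Thus (303|5347) = -1.
Legendre symbol -1 ⇒ 5347 is inert.

remains prime (inert)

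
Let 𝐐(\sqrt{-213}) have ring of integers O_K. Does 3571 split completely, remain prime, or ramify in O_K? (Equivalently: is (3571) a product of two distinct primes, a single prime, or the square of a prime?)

split

d = -213 ≡ 3 (mod 4), so O_K = ℤ[√-213] and disc(K) = 4d = -852.
3571 ∤ -852, so 3571 is unramified.
Legendre symbol by Euler's criterion: (-213/3571) ≡ (-213)^1785 ≡ 1 (mod 3571), i.e. (-213/3571) = 1.
(-213/3571) = 1, so 3571 splits.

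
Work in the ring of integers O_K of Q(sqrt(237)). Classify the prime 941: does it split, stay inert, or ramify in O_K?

941 remains inert

Since 237 ≡ 1 mod 4, the ring of integers is ℤ[(1+√237)/2] with discriminant 237.
disc(K) = 237 is not divisible by 941; 941 is unramified.
Compute (237/941) via Euler: 237^((941-1)/2) mod 941 = 940, so (237/941) = -1.
d is a non-residue mod p, hence 941 remains inert in O_K.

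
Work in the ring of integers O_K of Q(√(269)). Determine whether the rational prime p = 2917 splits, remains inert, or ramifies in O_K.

269 mod 4 = 1, hence disc K = 269 and O_K = ℤ[(1+√269)/2].
2917 ∤ 269, so 2917 is unramified.
Legendre symbol by Euler's criterion: (269/2917) ≡ 269^1458 ≡ 2916 (mod 2917), i.e. (269/2917) = -1.
d is a non-residue mod p, hence 2917 remains inert in O_K.

inert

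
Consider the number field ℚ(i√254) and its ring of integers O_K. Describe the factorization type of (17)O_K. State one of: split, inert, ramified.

p splits

Since -254 ≢ 1 mod 4, the ring of integers is ℤ[√-254] with discriminant 4·(-254) = -1016.
Since gcd(17, -1016) = 1 the prime 17 does not ramify.
Compute (-254/17) via Euler: 1^((17-1)/2) mod 17 = 1, so (-254/17) = 1.
Legendre symbol 1 ⇒ 17 is split.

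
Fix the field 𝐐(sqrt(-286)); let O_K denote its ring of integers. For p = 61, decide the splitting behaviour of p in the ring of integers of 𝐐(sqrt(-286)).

Since -286 ≢ 1 mod 4, the ring of integers is ℤ[√-286] with discriminant 4·(-286) = -1144.
61 ∤ -1144, so 61 is unramified.
(-286/61) = 19^30 mod 61 = 1, giving Legendre symbol 1.
d is a quadratic residue mod p, hence 61 splits in O_K.

split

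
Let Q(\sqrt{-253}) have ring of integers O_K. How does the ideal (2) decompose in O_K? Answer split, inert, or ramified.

-253 mod 4 = 3, hence disc K = 4·(-253) = -1012 and O_K = ℤ[√-253].
2 divides disc(K) = -1012, so 2 ramifies.

2 is ramified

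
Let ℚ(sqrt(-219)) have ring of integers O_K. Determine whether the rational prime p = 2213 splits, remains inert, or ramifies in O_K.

remains prime (inert)

-219 mod 4 = 1, hence disc K = -219 and O_K = ℤ[(1+√-219)/2].
2213 ∤ -219, so 2213 is unramified.
Compute (-219/2213) via Euler: 1994^((2213-1)/2) mod 2213 = 2212, so (-219/2213) = -1.
(-219/2213) = -1, so 2213 is inert.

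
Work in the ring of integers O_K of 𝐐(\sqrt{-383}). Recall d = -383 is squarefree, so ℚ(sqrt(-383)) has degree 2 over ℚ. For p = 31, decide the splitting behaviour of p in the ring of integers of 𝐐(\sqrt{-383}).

-383 mod 4 = 1, hence disc K = -383 and O_K = ℤ[(1+√-383)/2].
Since gcd(31, -383) = 1 the prime 31 does not ramify.
Euler's criterion: (-383)^15 mod 31 = 1. Thus (-383|31) = 1.
d is a quadratic residue mod p, hence 31 splits in O_K.

p splits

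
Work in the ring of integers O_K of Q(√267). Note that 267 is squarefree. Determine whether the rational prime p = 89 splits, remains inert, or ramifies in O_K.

ramified — (89) = 𝔭²

d = 267 ≡ 3 (mod 4), so O_K = ℤ[√267] and disc(K) = 4d = 1068.
89 divides disc(K) = 1068, so 89 ramifies.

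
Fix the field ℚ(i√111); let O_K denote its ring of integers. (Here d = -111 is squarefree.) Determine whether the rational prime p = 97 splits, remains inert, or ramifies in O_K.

Since -111 ≡ 1 mod 4, the ring of integers is ℤ[(1+√-111)/2] with discriminant -111.
97 ∤ -111, so 97 is unramified.
Compute (-111/97) via Euler: 83^((97-1)/2) mod 97 = 96, so (-111/97) = -1.
d is a non-residue mod p, hence 97 remains inert in O_K.

remains prime (inert)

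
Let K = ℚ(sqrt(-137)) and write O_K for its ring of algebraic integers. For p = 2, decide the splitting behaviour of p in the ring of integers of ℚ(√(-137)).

-137 mod 4 = 3, hence disc K = 4·(-137) = -548 and O_K = ℤ[√-137].
Ramification test: 2 | -548. The prime 2 ramifies in K.

ramifies in O_K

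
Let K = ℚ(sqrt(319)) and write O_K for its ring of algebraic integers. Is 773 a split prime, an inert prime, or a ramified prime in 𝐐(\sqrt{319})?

p is inert

Since 319 ≢ 1 mod 4, the ring of integers is ℤ[√319] with discriminant 4·319 = 1276.
773 ∤ 1276, so 773 is unramified.
Legendre symbol by Euler's criterion: (319/773) ≡ 319^386 ≡ 772 (mod 773), i.e. (319/773) = -1.
d is a non-residue mod p, hence 773 remains inert in O_K.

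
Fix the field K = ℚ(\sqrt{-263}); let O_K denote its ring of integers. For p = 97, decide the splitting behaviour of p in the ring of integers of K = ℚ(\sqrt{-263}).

97 remains inert

Since -263 ≡ 1 mod 4, the ring of integers is ℤ[(1+√-263)/2] with discriminant -263.
disc(K) = -263 is not divisible by 97; 97 is unramified.
(-263/97) = 28^48 mod 97 = 96, giving Legendre symbol -1.
Legendre symbol -1 ⇒ 97 is inert.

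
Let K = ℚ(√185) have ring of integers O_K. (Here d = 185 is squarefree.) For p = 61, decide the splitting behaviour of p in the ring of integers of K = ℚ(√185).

Since 185 ≡ 1 mod 4, the ring of integers is ℤ[(1+√185)/2] with discriminant 185.
disc(K) = 185 is not divisible by 61; 61 is unramified.
Legendre symbol by Euler's criterion: (185/61) ≡ 185^30 ≡ 60 (mod 61), i.e. (185/61) = -1.
Legendre symbol -1 ⇒ 61 is inert.

inert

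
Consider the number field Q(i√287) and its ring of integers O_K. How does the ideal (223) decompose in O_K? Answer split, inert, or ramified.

223 remains inert

-287 mod 4 = 1, hence disc K = -287 and O_K = ℤ[(1+√-287)/2].
223 ∤ -287, so 223 is unramified.
(-287/223) = 159^111 mod 223 = 222, giving Legendre symbol -1.
Legendre symbol -1 ⇒ 223 is inert.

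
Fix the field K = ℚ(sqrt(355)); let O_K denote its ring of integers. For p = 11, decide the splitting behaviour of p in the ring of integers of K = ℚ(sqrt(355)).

Since 355 ≢ 1 mod 4, the ring of integers is ℤ[√355] with discriminant 4·355 = 1420.
Since gcd(11, 1420) = 1 the prime 11 does not ramify.
Euler's criterion: 355^5 mod 11 = 1. Thus (355|11) = 1.
(355/11) = 1, so 11 splits.

splits completely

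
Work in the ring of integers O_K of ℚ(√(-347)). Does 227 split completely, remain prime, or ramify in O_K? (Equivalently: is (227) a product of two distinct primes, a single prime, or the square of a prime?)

inert

-347 mod 4 = 1, hence disc K = -347 and O_K = ℤ[(1+√-347)/2].
Since gcd(227, -347) = 1 the prime 227 does not ramify.
Legendre symbol by Euler's criterion: (-347/227) ≡ (-347)^113 ≡ 226 (mod 227), i.e. (-347/227) = -1.
Legendre symbol -1 ⇒ 227 is inert.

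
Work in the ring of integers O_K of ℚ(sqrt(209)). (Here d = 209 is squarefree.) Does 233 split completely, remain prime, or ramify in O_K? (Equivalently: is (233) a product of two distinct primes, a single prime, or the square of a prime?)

209 mod 4 = 1, hence disc K = 209 and O_K = ℤ[(1+√209)/2].
Since gcd(233, 209) = 1 the prime 233 does not ramify.
Euler's criterion: 209^116 mod 233 = 232. Thus (209|233) = -1.
d is a non-residue mod p, hence 233 remains inert in O_K.

p is inert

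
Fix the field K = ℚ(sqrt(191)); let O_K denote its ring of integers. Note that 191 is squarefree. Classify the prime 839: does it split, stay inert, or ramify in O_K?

d = 191 ≡ 3 (mod 4), so O_K = ℤ[√191] and disc(K) = 4d = 764.
839 ∤ 764, so 839 is unramified.
Legendre symbol by Euler's criterion: (191/839) ≡ 191^419 ≡ 838 (mod 839), i.e. (191/839) = -1.
(191/839) = -1, so 839 is inert.

inert — (839) stays prime in O_K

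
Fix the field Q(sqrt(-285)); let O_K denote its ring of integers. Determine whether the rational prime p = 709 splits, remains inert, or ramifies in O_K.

split

d = -285 ≡ 3 (mod 4), so O_K = ℤ[√-285] and disc(K) = 4d = -1140.
disc(K) = -1140 is not divisible by 709; 709 is unramified.
Legendre symbol by Euler's criterion: (-285/709) ≡ (-285)^354 ≡ 1 (mod 709), i.e. (-285/709) = 1.
(-285/709) = 1, so 709 splits.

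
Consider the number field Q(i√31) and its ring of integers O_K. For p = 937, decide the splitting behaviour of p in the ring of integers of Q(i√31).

Since -31 ≡ 1 mod 4, the ring of integers is ℤ[(1+√-31)/2] with discriminant -31.
Since gcd(937, -31) = 1 the prime 937 does not ramify.
Compute (-31/937) via Euler: 906^((937-1)/2) mod 937 = 1, so (-31/937) = 1.
d is a quadratic residue mod p, hence 937 splits in O_K.

937 splits in O_K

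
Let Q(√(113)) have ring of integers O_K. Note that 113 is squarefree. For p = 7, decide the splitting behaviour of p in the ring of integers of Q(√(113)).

split

Since 113 ≡ 1 mod 4, the ring of integers is ℤ[(1+√113)/2] with discriminant 113.
7 ∤ 113, so 7 is unramified.
Compute (113/7) via Euler: 1^((7-1)/2) mod 7 = 1, so (113/7) = 1.
Legendre symbol 1 ⇒ 7 is split.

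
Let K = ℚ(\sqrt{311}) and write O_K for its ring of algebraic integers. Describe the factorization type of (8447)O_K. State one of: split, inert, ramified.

311 mod 4 = 3, hence disc K = 4·311 = 1244 and O_K = ℤ[√311].
disc(K) = 1244 is not divisible by 8447; 8447 is unramified.
Compute (311/8447) via Euler: 311^((8447-1)/2) mod 8447 = 8446, so (311/8447) = -1.
d is a non-residue mod p, hence 8447 remains inert in O_K.

p is inert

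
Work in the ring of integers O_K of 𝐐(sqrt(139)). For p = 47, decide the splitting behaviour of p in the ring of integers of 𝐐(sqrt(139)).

139 mod 4 = 3, hence disc K = 4·139 = 556 and O_K = ℤ[√139].
47 ∤ 556, so 47 is unramified.
(139/47) = 45^23 mod 47 = 46, giving Legendre symbol -1.
Legendre symbol -1 ⇒ 47 is inert.

p is inert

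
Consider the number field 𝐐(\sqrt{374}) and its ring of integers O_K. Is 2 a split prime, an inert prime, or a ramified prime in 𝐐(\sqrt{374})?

374 mod 4 = 2, hence disc K = 4·374 = 1496 and O_K = ℤ[√374].
Ramification test: 2 | 1496. The prime 2 ramifies in K.

2 is ramified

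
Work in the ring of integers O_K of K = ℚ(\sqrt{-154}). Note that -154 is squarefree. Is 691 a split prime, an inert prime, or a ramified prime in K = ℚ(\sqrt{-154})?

remains prime (inert)

d = -154 ≡ 2 (mod 4), so O_K = ℤ[√-154] and disc(K) = 4d = -616.
691 ∤ -616, so 691 is unramified.
Legendre symbol by Euler's criterion: (-154/691) ≡ (-154)^345 ≡ 690 (mod 691), i.e. (-154/691) = -1.
(-154/691) = -1, so 691 is inert.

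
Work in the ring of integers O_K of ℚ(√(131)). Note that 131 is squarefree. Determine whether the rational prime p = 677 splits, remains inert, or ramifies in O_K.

131 mod 4 = 3, hence disc K = 4·131 = 524 and O_K = ℤ[√131].
677 ∤ 524, so 677 is unramified.
Legendre symbol by Euler's criterion: (131/677) ≡ 131^338 ≡ 676 (mod 677), i.e. (131/677) = -1.
Legendre symbol -1 ⇒ 677 is inert.

inert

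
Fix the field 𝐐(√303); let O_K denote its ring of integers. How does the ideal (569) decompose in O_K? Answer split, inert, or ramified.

remains prime (inert)

d = 303 ≡ 3 (mod 4), so O_K = ℤ[√303] and disc(K) = 4d = 1212.
569 ∤ 1212, so 569 is unramified.
Euler's criterion: 303^284 mod 569 = 568. Thus (303|569) = -1.
(303/569) = -1, so 569 is inert.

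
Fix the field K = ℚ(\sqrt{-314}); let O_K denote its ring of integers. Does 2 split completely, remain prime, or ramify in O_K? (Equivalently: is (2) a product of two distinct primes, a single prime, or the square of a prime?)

-314 mod 4 = 2, hence disc K = 4·(-314) = -1256 and O_K = ℤ[√-314].
Ramification test: 2 | -1256. The prime 2 ramifies in K.

ramifies in O_K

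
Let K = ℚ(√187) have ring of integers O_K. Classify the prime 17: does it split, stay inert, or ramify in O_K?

187 mod 4 = 3, hence disc K = 4·187 = 748 and O_K = ℤ[√187].
disc(K) = 748 = 17·44, so p = 17 is ramified.

ramified — (17) = 𝔭²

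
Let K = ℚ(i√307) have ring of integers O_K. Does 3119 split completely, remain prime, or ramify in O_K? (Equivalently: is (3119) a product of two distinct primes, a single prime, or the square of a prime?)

-307 mod 4 = 1, hence disc K = -307 and O_K = ℤ[(1+√-307)/2].
3119 ∤ -307, so 3119 is unramified.
Compute (-307/3119) via Euler: 2812^((3119-1)/2) mod 3119 = 1, so (-307/3119) = 1.
d is a quadratic residue mod p, hence 3119 splits in O_K.

split — (3119) = 𝔭₁𝔭₂ with 𝔭₁ ≠ 𝔭₂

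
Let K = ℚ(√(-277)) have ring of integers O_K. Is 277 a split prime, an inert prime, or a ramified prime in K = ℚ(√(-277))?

Since -277 ≢ 1 mod 4, the ring of integers is ℤ[√-277] with discriminant 4·(-277) = -1108.
disc(K) = -1108 = 277·(-4), so p = 277 is ramified.

p ramifies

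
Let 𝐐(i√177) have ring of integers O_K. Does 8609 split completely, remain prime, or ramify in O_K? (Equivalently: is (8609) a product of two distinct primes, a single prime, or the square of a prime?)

p splits

-177 mod 4 = 3, hence disc K = 4·(-177) = -708 and O_K = ℤ[√-177].
disc(K) = -708 is not divisible by 8609; 8609 is unramified.
Compute (-177/8609) via Euler: 8432^((8609-1)/2) mod 8609 = 1, so (-177/8609) = 1.
Legendre symbol 1 ⇒ 8609 is split.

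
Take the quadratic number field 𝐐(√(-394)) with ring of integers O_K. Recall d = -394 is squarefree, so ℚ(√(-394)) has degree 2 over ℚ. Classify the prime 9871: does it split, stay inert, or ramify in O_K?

splits completely

-394 mod 4 = 2, hence disc K = 4·(-394) = -1576 and O_K = ℤ[√-394].
disc(K) = -1576 is not divisible by 9871; 9871 is unramified.
Compute (-394/9871) via Euler: 9477^((9871-1)/2) mod 9871 = 1, so (-394/9871) = 1.
(-394/9871) = 1, so 9871 splits.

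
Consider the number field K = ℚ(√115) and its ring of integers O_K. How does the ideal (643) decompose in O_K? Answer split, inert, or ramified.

Since 115 ≢ 1 mod 4, the ring of integers is ℤ[√115] with discriminant 4·115 = 460.
Since gcd(643, 460) = 1 the prime 643 does not ramify.
Euler's criterion: 115^321 mod 643 = 642. Thus (115|643) = -1.
(115/643) = -1, so 643 is inert.

inert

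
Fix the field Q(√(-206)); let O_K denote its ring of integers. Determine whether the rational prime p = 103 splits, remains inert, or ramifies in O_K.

103 is ramified

-206 mod 4 = 2, hence disc K = 4·(-206) = -824 and O_K = ℤ[√-206].
103 divides disc(K) = -824, so 103 ramifies.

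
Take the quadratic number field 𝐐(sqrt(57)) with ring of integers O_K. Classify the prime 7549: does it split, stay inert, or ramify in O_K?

splits completely

d = 57 ≡ 1 (mod 4), so O_K = ℤ[(1+√57)/2] and disc(K) = d = 57.
disc(K) = 57 is not divisible by 7549; 7549 is unramified.
Legendre symbol by Euler's criterion: (57/7549) ≡ 57^3774 ≡ 1 (mod 7549), i.e. (57/7549) = 1.
Legendre symbol 1 ⇒ 7549 is split.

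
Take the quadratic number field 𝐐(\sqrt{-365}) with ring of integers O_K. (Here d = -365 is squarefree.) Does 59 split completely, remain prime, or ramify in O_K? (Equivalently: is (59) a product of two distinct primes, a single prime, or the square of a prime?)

p splits

Since -365 ≢ 1 mod 4, the ring of integers is ℤ[√-365] with discriminant 4·(-365) = -1460.
59 ∤ -1460, so 59 is unramified.
Euler's criterion: (-365)^29 mod 59 = 1. Thus (-365|59) = 1.
Legendre symbol 1 ⇒ 59 is split.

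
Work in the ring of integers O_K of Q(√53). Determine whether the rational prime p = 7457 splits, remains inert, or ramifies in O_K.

split

53 mod 4 = 1, hence disc K = 53 and O_K = ℤ[(1+√53)/2].
Since gcd(7457, 53) = 1 the prime 7457 does not ramify.
Compute (53/7457) via Euler: 53^((7457-1)/2) mod 7457 = 1, so (53/7457) = 1.
d is a quadratic residue mod p, hence 7457 splits in O_K.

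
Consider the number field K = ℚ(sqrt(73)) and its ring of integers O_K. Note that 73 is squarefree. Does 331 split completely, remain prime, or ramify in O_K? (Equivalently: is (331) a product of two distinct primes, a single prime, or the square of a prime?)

d = 73 ≡ 1 (mod 4), so O_K = ℤ[(1+√73)/2] and disc(K) = d = 73.
disc(K) = 73 is not divisible by 331; 331 is unramified.
Compute (73/331) via Euler: 73^((331-1)/2) mod 331 = 330, so (73/331) = -1.
(73/331) = -1, so 331 is inert.

p is inert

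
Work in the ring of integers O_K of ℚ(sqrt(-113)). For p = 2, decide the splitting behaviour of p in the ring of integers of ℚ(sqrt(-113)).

ramified — (2) = 𝔭²

-113 mod 4 = 3, hence disc K = 4·(-113) = -452 and O_K = ℤ[√-113].
2 divides disc(K) = -452, so 2 ramifies.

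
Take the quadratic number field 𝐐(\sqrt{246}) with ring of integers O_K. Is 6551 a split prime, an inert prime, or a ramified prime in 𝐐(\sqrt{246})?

246 mod 4 = 2, hence disc K = 4·246 = 984 and O_K = ℤ[√246].
disc(K) = 984 is not divisible by 6551; 6551 is unramified.
(246/6551) = 246^3275 mod 6551 = 1, giving Legendre symbol 1.
d is a quadratic residue mod p, hence 6551 splits in O_K.

split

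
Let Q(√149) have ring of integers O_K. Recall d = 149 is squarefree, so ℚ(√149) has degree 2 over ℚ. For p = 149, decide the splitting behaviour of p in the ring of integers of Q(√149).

Since 149 ≡ 1 mod 4, the ring of integers is ℤ[(1+√149)/2] with discriminant 149.
disc(K) = 149 = 149·1, so p = 149 is ramified.

ramified — (149) = 𝔭²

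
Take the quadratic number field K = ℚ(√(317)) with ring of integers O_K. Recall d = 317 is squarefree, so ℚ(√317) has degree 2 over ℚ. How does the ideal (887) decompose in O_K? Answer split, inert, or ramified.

d = 317 ≡ 1 (mod 4), so O_K = ℤ[(1+√317)/2] and disc(K) = d = 317.
disc(K) = 317 is not divisible by 887; 887 is unramified.
Legendre symbol by Euler's criterion: (317/887) ≡ 317^443 ≡ 1 (mod 887), i.e. (317/887) = 1.
d is a quadratic residue mod p, hence 887 splits in O_K.

split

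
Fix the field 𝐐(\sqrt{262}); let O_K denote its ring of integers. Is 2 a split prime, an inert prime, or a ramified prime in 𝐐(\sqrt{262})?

ramifies in O_K

262 mod 4 = 2, hence disc K = 4·262 = 1048 and O_K = ℤ[√262].
2 divides disc(K) = 1048, so 2 ramifies.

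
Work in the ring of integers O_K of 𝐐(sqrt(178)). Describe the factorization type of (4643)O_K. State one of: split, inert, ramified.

178 mod 4 = 2, hence disc K = 4·178 = 712 and O_K = ℤ[√178].
4643 ∤ 712, so 4643 is unramified.
(178/4643) = 178^2321 mod 4643 = 1, giving Legendre symbol 1.
Legendre symbol 1 ⇒ 4643 is split.

split — (4643) = 𝔭₁𝔭₂ with 𝔭₁ ≠ 𝔭₂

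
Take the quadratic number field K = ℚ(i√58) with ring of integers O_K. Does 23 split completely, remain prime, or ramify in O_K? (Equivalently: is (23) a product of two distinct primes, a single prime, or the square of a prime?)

23 remains inert

Since -58 ≢ 1 mod 4, the ring of integers is ℤ[√-58] with discriminant 4·(-58) = -232.
23 ∤ -232, so 23 is unramified.
Euler's criterion: (-58)^11 mod 23 = 22. Thus (-58|23) = -1.
Legendre symbol -1 ⇒ 23 is inert.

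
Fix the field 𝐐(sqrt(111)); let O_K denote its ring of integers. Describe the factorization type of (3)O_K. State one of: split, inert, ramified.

d = 111 ≡ 3 (mod 4), so O_K = ℤ[√111] and disc(K) = 4d = 444.
Ramification test: 3 | 444. The prime 3 ramifies in K.

ramified — (3) = 𝔭²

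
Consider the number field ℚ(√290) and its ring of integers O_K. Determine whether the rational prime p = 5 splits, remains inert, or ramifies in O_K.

p ramifies

d = 290 ≡ 2 (mod 4), so O_K = ℤ[√290] and disc(K) = 4d = 1160.
disc(K) = 1160 = 5·232, so p = 5 is ramified.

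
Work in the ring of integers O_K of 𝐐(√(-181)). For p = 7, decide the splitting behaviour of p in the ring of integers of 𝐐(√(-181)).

-181 mod 4 = 3, hence disc K = 4·(-181) = -724 and O_K = ℤ[√-181].
disc(K) = -724 is not divisible by 7; 7 is unramified.
Compute (-181/7) via Euler: 1^((7-1)/2) mod 7 = 1, so (-181/7) = 1.
Legendre symbol 1 ⇒ 7 is split.

splits completely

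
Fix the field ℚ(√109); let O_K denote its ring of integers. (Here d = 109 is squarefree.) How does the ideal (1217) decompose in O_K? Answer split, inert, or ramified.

Since 109 ≡ 1 mod 4, the ring of integers is ℤ[(1+√109)/2] with discriminant 109.
1217 ∤ 109, so 1217 is unramified.
Compute (109/1217) via Euler: 109^((1217-1)/2) mod 1217 = 1216, so (109/1217) = -1.
Legendre symbol -1 ⇒ 1217 is inert.

1217 remains inert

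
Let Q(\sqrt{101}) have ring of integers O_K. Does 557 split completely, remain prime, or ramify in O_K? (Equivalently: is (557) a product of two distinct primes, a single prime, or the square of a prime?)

101 mod 4 = 1, hence disc K = 101 and O_K = ℤ[(1+√101)/2].
disc(K) = 101 is not divisible by 557; 557 is unramified.
(101/557) = 101^278 mod 557 = 1, giving Legendre symbol 1.
d is a quadratic residue mod p, hence 557 splits in O_K.

splits completely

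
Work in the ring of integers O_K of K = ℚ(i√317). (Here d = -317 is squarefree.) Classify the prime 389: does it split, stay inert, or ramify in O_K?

-317 mod 4 = 3, hence disc K = 4·(-317) = -1268 and O_K = ℤ[√-317].
Since gcd(389, -1268) = 1 the prime 389 does not ramify.
Legendre symbol by Euler's criterion: (-317/389) ≡ (-317)^194 ≡ 388 (mod 389), i.e. (-317/389) = -1.
(-317/389) = -1, so 389 is inert.

389 remains inert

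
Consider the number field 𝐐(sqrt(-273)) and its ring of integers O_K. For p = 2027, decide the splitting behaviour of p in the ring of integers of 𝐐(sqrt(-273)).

d = -273 ≡ 3 (mod 4), so O_K = ℤ[√-273] and disc(K) = 4d = -1092.
Since gcd(2027, -1092) = 1 the prime 2027 does not ramify.
(-273/2027) = 1754^1013 mod 2027 = 1, giving Legendre symbol 1.
(-273/2027) = 1, so 2027 splits.

split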